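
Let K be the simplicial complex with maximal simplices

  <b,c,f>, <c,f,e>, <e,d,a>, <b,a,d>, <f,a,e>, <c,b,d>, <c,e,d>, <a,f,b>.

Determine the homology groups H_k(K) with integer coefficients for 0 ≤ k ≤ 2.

K has 6 vertices, 12 edges, 8 triangles.
rank ∂_0 = 0, rank ∂_1 = 5 ⇒ b_0 = 6 − 0 − 5 = 1; all invariant factors of ∂_1 are 1 so no torsion. So H_0 ≅ Z.
rank ∂_1 = 5, rank ∂_2 = 7 ⇒ b_1 = 12 − 5 − 7 = 0; all invariant factors of ∂_2 are 1 so no torsion. So H_1 ≅ 0.
rank ∂_2 = 7, rank ∂_3 = 0 ⇒ b_2 = 8 − 7 − 0 = 1. So H_2 ≅ Z.

H_0 = Z,  H_1 = 0,  H_2 = Z.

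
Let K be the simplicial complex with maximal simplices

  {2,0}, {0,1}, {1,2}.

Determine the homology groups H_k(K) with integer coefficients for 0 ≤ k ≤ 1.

H_0 ≅ Z,  H_1 ≅ Z.

Fix the vertex order 0 < 1 < 2 and write every simplex with vertices in increasing order. Then dim K = 1 and the simplices of K are:

  0-simplices (3): [0], [1], [2]
  1-simplices (3): [0,1], [0,2], [1,2]

giving chain groups C_0 ≅ Z^3, C_1 ≅ Z^3.

∂_1: C_1 → C_0 sends each edge [p,q] (with p < q) to q − p. For instance
  ∂[1,2] = [2] − [1].
The resulting 3×3 matrix has rank 2, and its Smith normal form has invariant factors (1,1).

Reading off H_k = ker ∂_k / im ∂_{k+1}:

  H_0: rank C_0 − rank ∂_1 = 3 − 2 = 1, and the invariant factors of ∂_1 are all 1, so H_0 = Z.
  H_1: rank ker ∂_1 − rank ∂_2 = (3 − 2) − 0 = 1, and there is no ∂_2, so H_1 = Z.

As a check, the Euler characteristic is 3 − 3 = 0, which agrees with 1 − 1 = 0.
(K is a triangulation of the circle S^1.)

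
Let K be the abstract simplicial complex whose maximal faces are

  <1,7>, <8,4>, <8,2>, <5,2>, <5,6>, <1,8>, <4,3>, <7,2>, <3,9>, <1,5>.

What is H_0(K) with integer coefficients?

H_0 ≅ Z.

Fix the vertex order 1 < 2 < 3 < 4 < 5 < 6 < 7 < 8 < 9 and write every simplex with vertices in increasing order. Then dim K = 1 and the simplices of K are:

  0-simplices (9): [1], [2], [3], [4], [5], [6], [7], [8], [9]
  1-simplices (10): [1,5], [1,7], [1,8], [2,5], [2,7], [2,8], [3,4], [3,9], [4,8], [5,6]

so the chain groups are C_0 ≅ Z^9, C_1 ≅ Z^10.

Boundary ∂_1: C_1 → C_0 is given by ∂[p,q] = [q] − [p].
The 9×10 boundary matrix has rank 8 and Smith normal form diag(1,1,1,1,1,1,1,1).

From H_k ≅ ker(∂_k) / im(∂_{k+1}) we obtain:

  H_0: rank C_0 − rank ∂_1 = 9 − 8 = 1, and the invariant factors of ∂_1 are all 1, so H_0 = Z.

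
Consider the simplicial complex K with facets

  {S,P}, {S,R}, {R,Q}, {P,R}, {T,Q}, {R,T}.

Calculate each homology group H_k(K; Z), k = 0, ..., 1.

Fix the vertex order P < Q < R < S < T and write every simplex with vertices in increasing order. Then dim K = 1 and the simplices of K are:

  0-simplices (5): P, Q, R, S, T
  1-simplices (6): PR, PS, QR, QT, RS, RT

giving chain groups C_0 ≅ Z^5, C_1 ≅ Z^6.

∂_1: C_1 → C_0 sends each edge [p,q] (with p < q) to q − p. For instance
  ∂PR = R − P.
The 5×6 boundary matrix has rank 4 and Smith normal form diag(1,1,1,1).

Reading off H_k = ker ∂_k / im ∂_{k+1}:

  H_0: rank C_0 − rank ∂_1 = 5 − 4 = 1, and the invariant factors of ∂_1 are all 1, so H_0 = Z.
  H_1: rank ker ∂_1 − rank ∂_2 = (6 − 4) − 0 = 2, and there is no ∂_2, so H_1 = Z^2.

H_0 = Z,  H_1 = Z^2.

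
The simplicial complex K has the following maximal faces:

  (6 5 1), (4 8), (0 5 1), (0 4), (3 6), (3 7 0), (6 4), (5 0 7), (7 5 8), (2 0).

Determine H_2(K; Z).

Take the total order 0 < 1 < 2 < 3 < 4 < 5 < 6 < 7 < 8 on the vertex set. Then K (dimension 2) consists of the simplices:

  0-simplices (9): [0], [1], [2], [3], [4], [5], [6], [7], [8]
  1-simplices (16): [0,1], [0,2], [0,3], [0,4], [0,5], [0,7], [1,5], [1,6], [3,6], [3,7], [4,6], [4,8], [5,6], [5,7], [5,8], [7,8]
  2-simplices (5): [0,1,5], [0,3,7], [0,5,7], [1,5,6], [5,7,8]

so the chain groups are C_0 ≅ Z^9, C_1 ≅ Z^16, C_2 ≅ Z^5.

∂_1: C_1 → C_0 is given by ∂[p,q] = [q] − [p].
The 9×16 boundary matrix has rank 8 and Smith normal form diag(1,1,1,1,1,1,1,1).

Boundary ∂_2: C_2 → C_1 sends each 2-simplex [p,q,r] to [q,r] − [p,r] + [p,q]. For instance
  ∂[0,1,5] = [1,5] − [0,5] + [0,1],
  ∂[0,3,7] = [3,7] − [0,7] + [0,3].
As a 16×5 matrix over Z this has rank 5, with invariant factors (1,1,1,1,1).

Computing H_k = (kernel of ∂_k) / (image of ∂_{k+1}):

  H_2: rank ker ∂_2 − rank ∂_3 = (5 − 5) − 0 = 0, and there is no ∂_3, so H_2 ≅ 0.

H_2 ≅ 0.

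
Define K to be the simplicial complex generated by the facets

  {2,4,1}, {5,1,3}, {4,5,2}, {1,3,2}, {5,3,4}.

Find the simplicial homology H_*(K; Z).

Order the vertices as 1 < 2 < 3 < 4 < 5. Listing each simplex with vertices in this order, K has dimension 2 with simplices:

  0-simplices (5): [1], [2], [3], [4], [5]
  1-simplices (10): [1,2], [1,3], [1,4], [1,5], [2,3], [2,4], [2,5], [3,4], [3,5], [4,5]
  2-simplices (5): [1,2,3], [1,2,4], [1,3,5], [2,4,5], [3,4,5]

Hence C_0 ≅ Z^5, C_1 ≅ Z^10, C_2 ≅ Z^5.

Boundary ∂_1: C_1 → C_0 sends each edge [p,q] (with p < q) to q − p. For instance
  ∂[3,5] = [5] − [3].
The 5×10 boundary matrix has rank 4 and Smith normal form diag(1,1,1,1).

∂_2: C_2 → C_1 sends each 2-simplex [p,q,r] to [q,r] − [p,r] + [p,q]. For instance
  ∂[3,4,5] = [4,5] − [3,5] + [3,4],
  ∂[1,3,5] = [3,5] − [1,5] + [1,3].
As a 10×5 matrix over Z this has rank 5, with invariant factors (1,1,1,1,1).

Reading off H_k = ker ∂_k / im ∂_{k+1}:

  H_0: rank C_0 − rank ∂_1 = 5 − 4 = 1, and the invariant factors of ∂_1 are all 1, so H_0 = Z.
  H_1: rank ker ∂_1 − rank ∂_2 = (10 − 4) − 5 = 1, and the invariant factors of ∂_2 are all 1, so H_1 = Z.
  H_2: rank ker ∂_2 − rank ∂_3 = (5 − 5) − 0 = 0, and there is no ∂_3, so H_2 = 0.

H_0 = Z,  H_1 = Z,  H_2 = 0.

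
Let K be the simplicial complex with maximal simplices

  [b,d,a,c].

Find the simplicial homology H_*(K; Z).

Order the vertices as a < b < c < d. Listing each simplex with vertices in this order, K has dimension 3 with simplices:

  0-simplices (4): a, b, c, d
  1-simplices (6): ab, ac, ad, bc, bd, cd
  2-simplices (4): abc, abd, acd, bcd
  3-simplices (1): abcd

so the chain groups are C_0 ≅ Z^4, C_1 ≅ Z^6, C_2 ≅ Z^4, C_3 ≅ Z^1.

∂_1: C_1 → C_0 maps an edge to its endpoints' difference, ∂[p,q] = q − p. For instance
  ∂ad = d − a.
The 4×6 boundary matrix has rank 3 and Smith normal form diag(1,1,1).

The boundary map ∂_2: C_2 → C_1 acts by ∂[p,q,r] = [q,r] − [p,r] + [p,q]. For instance
  ∂acd = cd − ad + ac,
  ∂bcd = cd − bd + bc.
The resulting 6×4 matrix has rank 3, and its Smith normal form has invariant factors (1,1,1).

The boundary map ∂_3: C_3 → C_2 sends each 3-simplex σ to the alternating sum Σ_i (−1)^i (σ with its i-th vertex removed). For instance
  ∂abcd = bcd − acd + abd − abc.
The resulting 4×1 matrix has rank 1, and its Smith normal form has invariant factors (1).

Reading off H_k = ker ∂_k / im ∂_{k+1}:

  H_0: rank C_0 − rank ∂_1 = 4 − 3 = 1, and the invariant factors of ∂_1 are all 1, so H_0 ≅ Z.
  H_1: rank ker ∂_1 − rank ∂_2 = (6 − 3) − 3 = 0, and the invariant factors of ∂_2 are all 1, so H_1 ≅ 0.
  H_2: rank ker ∂_2 − rank ∂_3 = (4 − 3) − 1 = 0, and the invariant factors of ∂_3 are all 1, so H_2 ≅ 0.
  H_3: rank ker ∂_3 − rank ∂_4 = (1 − 1) − 0 = 0, and there is no ∂_4, so H_3 ≅ 0.

H_0 = Z,  H_1 = 0,  H_2 = 0,  H_3 = 0.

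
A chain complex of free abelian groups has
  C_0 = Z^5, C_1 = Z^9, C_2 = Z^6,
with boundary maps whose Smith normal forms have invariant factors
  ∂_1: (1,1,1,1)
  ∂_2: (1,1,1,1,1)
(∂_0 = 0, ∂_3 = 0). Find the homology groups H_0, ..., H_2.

H_0 = Z,  H_1 = 0,  H_2 = Z.

H_0: b_0 = 5 − 0 − 4 = 1; torsion from ∂_1 factors > 1: none. So H_0 = Z.
H_1: b_1 = 9 − 4 − 5 = 0; torsion from ∂_2 factors > 1: none. So H_1 = 0.
H_2: b_2 = 6 − 5 − 0 = 1; torsion from ∂_3 factors > 1: none. So H_2 = Z.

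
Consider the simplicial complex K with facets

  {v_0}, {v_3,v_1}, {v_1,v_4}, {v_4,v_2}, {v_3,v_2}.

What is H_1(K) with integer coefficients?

H_1 ≅ Z.

We work with the vertex ordering v_0 < v_1 < v_2 < v_3 < v_4. The simplices of K, each written with vertices in increasing order, are:

  0-simplices (5): [v_0], [v_1], [v_2], [v_3], [v_4]
  1-simplices (4): [v_1,v_3], [v_1,v_4], [v_2,v_3], [v_2,v_4]

so the chain groups are C_0 ≅ Z^5, C_1 ≅ Z^4.

The boundary map ∂_1: C_1 → C_0 is given by ∂[p,q] = [q] − [p]. For instance
  ∂[v_1,v_4] = [v_4] − [v_1].
This gives a 5×4 integer matrix of rank 3; reducing to Smith normal form yields diagonal entries (1,1,1).

Reading off H_k = ker ∂_k / im ∂_{k+1}:

  H_1: rank ker ∂_1 − rank ∂_2 = (4 − 3) − 0 = 1, and there is no ∂_2, so H_1 ≅ Z.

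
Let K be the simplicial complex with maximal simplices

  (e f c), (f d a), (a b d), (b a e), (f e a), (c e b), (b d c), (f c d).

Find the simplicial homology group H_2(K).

Fix the vertex order a < b < c < d < e < f and write every simplex with vertices in increasing order. Then dim K = 2 and the simplices of K are:

  0-simplices (6): a, b, c, d, e, f
  1-simplices (12): ab, ad, ae, af, bc, bd, be, cd, ce, cf, df, ef
  2-simplices (8): abd, abe, adf, aef, bcd, bce, cdf, cef

Hence C_0 ≅ Z^6, C_1 ≅ Z^12, C_2 ≅ Z^8.

The boundary map ∂_1: C_1 → C_0 maps an edge to its endpoints' difference, ∂[p,q] = q − p.
The resulting 6×12 matrix has rank 5, and its Smith normal form has invariant factors (1,1,1,1,1).

The boundary map ∂_2: C_2 → C_1 maps a triangle to the signed sum of its edges. For instance
  ∂abe = be − ae + ab,
  ∂cdf = df − cf + cd.
The 12×8 boundary matrix has rank 7 and Smith normal form diag(1,1,1,1,1,1,1).

From H_k ≅ ker(∂_k) / im(∂_{k+1}) we obtain:

  H_2: rank ker ∂_2 − rank ∂_3 = (8 − 7) − 0 = 1, and there is no ∂_3, so H_2 ≅ Z.

H_2 = Z.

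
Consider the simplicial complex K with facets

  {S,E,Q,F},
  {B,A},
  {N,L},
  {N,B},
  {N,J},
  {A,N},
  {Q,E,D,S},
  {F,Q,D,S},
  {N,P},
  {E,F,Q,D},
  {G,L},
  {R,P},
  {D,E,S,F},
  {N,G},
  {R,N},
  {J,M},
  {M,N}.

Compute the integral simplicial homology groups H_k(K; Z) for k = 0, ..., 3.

H_0 ≅ Z^2,  H_1 ≅ Z^4,  H_2 = 0,  H_3 ≅ Z.

Order the vertices as A < B < D < E < F < G < J < L < M < N < P < Q < R < S. Listing each simplex with vertices in this order, K has dimension 3 with simplices:

  0-simplices (14): A, B, D, E, F, G, J, L, M, N, P, Q, R, S
  1-simplices (22): AB, AN, BN, DE, DF, DQ, DS, EF, EQ, ES, FQ, FS, GL, GN, JM, JN, LN, MN, NP, NR, PR, QS
  2-simplices (10): DEF, DEQ, DES, DFQ, DFS, DQS, EFQ, EFS, EQS, FQS
  3-simplices (5): DEFQ, DEFS, DEQS, DFQS, EFQS

Hence C_0 ≅ Z^14, C_1 ≅ Z^22, C_2 ≅ Z^10, C_3 ≅ Z^5.

Boundary ∂_1: C_1 → C_0 is given by ∂[p,q] = [q] − [p].
As a 14×22 matrix over Z this has rank 12, with invariant factors (1,1,1,1,1,1,1,1,1,1,1,1).

The boundary map ∂_2: C_2 → C_1 sends each 2-simplex [p,q,r] to [q,r] − [p,r] + [p,q]. For instance
  ∂DES = ES − DS + DE,
  ∂DEF = EF − DF + DE.
The 22×10 boundary matrix has rank 6 and Smith normal form diag(1,1,1,1,1,1).

The boundary map ∂_3: C_3 → C_2 sends each 3-simplex σ to the alternating sum Σ_i (−1)^i (σ with its i-th vertex removed). For instance
  ∂DEQS = EQS − DQS + DES − DEQ,
  ∂DEFQ = EFQ − DFQ + DEQ − DEF.
The resulting 10×5 matrix has rank 4, and its Smith normal form has invariant factors (1,1,1,1).

Computing H_k = (kernel of ∂_k) / (image of ∂_{k+1}):

  H_0: rank C_0 − rank ∂_1 = 14 − 12 = 2, and the invariant factors of ∂_1 are all 1, so H_0 = Z^2.
  H_1: rank ker ∂_1 − rank ∂_2 = (22 − 12) − 6 = 4, and the invariant factors of ∂_2 are all 1, so H_1 = Z^4.
  H_2: rank ker ∂_2 − rank ∂_3 = (10 − 6) − 4 = 0, and the invariant factors of ∂_3 are all 1, so H_2 = 0.
  H_3: rank ker ∂_3 − rank ∂_4 = (5 − 4) − 0 = 1, and there is no ∂_4, so H_3 = Z.

As a check, the Euler characteristic is 14 − 22 + 10 − 5 = -3, which agrees with 2 − 4 + 0 − 1 = -3.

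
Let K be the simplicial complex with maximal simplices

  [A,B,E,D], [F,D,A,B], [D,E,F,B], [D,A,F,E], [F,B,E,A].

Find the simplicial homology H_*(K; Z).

H_0 = Z,  H_1 = 0,  H_2 = 0,  H_3 = Z.

Fix the vertex order A < B < D < E < F and write every simplex with vertices in increasing order. Then dim K = 3 and the simplices of K are:

  0-simplices (5): A, B, D, E, F
  1-simplices (10): AB, AD, AE, AF, BD, BE, BF, DE, DF, EF
  2-simplices (10): ABD, ABE, ABF, ADE, ADF, AEF, BDE, BDF, BEF, DEF
  3-simplices (5): ABDE, ABDF, ABEF, ADEF, BDEF

giving chain groups C_0 ≅ Z^5, C_1 ≅ Z^10, C_2 ≅ Z^10, C_3 ≅ Z^5.

∂_1: C_1 → C_0 is given by ∂[p,q] = [q] − [p]. For instance
  ∂AD = D − A.
The 5×10 boundary matrix has rank 4 and Smith normal form diag(1,1,1,1).

∂_2: C_2 → C_1 acts by ∂[p,q,r] = [q,r] − [p,r] + [p,q]. For instance
  ∂BEF = EF − BF + BE,
  ∂DEF = EF − DF + DE.
The 10×10 boundary matrix has rank 6 and Smith normal form diag(1,1,1,1,1,1).

∂_3: C_3 → C_2 sends each 3-simplex σ to the alternating sum Σ_i (−1)^i (σ with its i-th vertex removed). For instance
  ∂ADEF = DEF − AEF + ADF − ADE,
  ∂ABDE = BDE − ADE + ABE − ABD.
The 10×5 boundary matrix has rank 4 and Smith normal form diag(1,1,1,1).

From H_k ≅ ker(∂_k) / im(∂_{k+1}) we obtain:

  H_0: rank C_0 − rank ∂_1 = 5 − 4 = 1, and the invariant factors of ∂_1 are all 1, so H_0 ≅ Z.
  H_1: rank ker ∂_1 − rank ∂_2 = (10 − 4) − 6 = 0, and the invariant factors of ∂_2 are all 1, so H_1 ≅ 0.
  H_2: rank ker ∂_2 − rank ∂_3 = (10 − 6) − 4 = 0, and the invariant factors of ∂_3 are all 1, so H_2 ≅ 0.
  H_3: rank ker ∂_3 − rank ∂_4 = (5 − 4) − 0 = 1, and there is no ∂_4, so H_3 ≅ Z.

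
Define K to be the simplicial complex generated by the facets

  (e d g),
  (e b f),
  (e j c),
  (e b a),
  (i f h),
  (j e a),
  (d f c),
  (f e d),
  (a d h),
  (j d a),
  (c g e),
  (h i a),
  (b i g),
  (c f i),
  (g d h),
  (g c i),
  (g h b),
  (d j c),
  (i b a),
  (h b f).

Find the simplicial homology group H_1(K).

Fix the vertex order a < b < c < d < e < f < g < h < i < j and write every simplex with vertices in increasing order. Then dim K = 2 and the simplices of K are:

  0-simplices (10): a, b, c, d, e, f, g, h, i, j
  1-simplices (30): ab, ad, ae, ah, ai, aj, be, bf, bg, bh, bi, cd, ce, cf, cg, ci, cj, de, df, dg, dh, dj, ef, eg, ej, fh, fi, gh, gi, hi
  2-simplices (20): abe, abi, adh, adj, aej, ahi, bef, bfh, bgh, bgi, cdf, cdj, ceg, cej, cfi, cgi, def, deg, dgh, fhi

giving chain groups C_0 ≅ Z^10, C_1 ≅ Z^30, C_2 ≅ Z^20.

Boundary ∂_1: C_1 → C_0 is given by ∂[p,q] = [q] − [p].
The resulting 10×30 matrix has rank 9, and its Smith normal form has invariant factors (1,1,1,1,1,1,1,1,1).

∂_2: C_2 → C_1 sends each 2-simplex [p,q,r] to [q,r] − [p,r] + [p,q]. For instance
  ∂def = ef − df + de,
  ∂adj = dj − aj + ad.
The resulting 30×20 matrix has rank 20, and its Smith normal form has invariant factors (1,1,1,1,1,1,1,1,1,1,1,1,1,1,1,1,1,1,1,2).

Now H_k = ker ∂_k / im ∂_{k+1}, so:

  H_1: rank ker ∂_1 − rank ∂_2 = (30 − 9) − 20 = 1, and ∂_2 has invariant factor 2 > 1, so H_1 ≅ Z ⊕ Z/2Z.

H_1 ≅ Z ⊕ Z/2Z.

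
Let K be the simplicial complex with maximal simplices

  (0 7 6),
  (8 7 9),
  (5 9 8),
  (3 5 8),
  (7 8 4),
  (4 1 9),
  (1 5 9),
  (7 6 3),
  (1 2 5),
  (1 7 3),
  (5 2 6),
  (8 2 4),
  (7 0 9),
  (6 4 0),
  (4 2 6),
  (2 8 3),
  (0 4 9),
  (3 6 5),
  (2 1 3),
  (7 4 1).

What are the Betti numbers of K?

b_0 = 1, b_1 = 1, b_2 = 0.

Fix the vertex order 0 < 1 < 2 < 3 < 4 < 5 < 6 < 7 < 8 < 9 and write every simplex with vertices in increasing order. Then dim K = 2 and the simplices of K are:

  0-simplices (10): [0], [1], [2], [3], [4], [5], [6], [7], [8], [9]
  1-simplices (30): (30 of them)
  2-simplices (20): (20 of them)

so the chain groups are C_0 ≅ Z^10, C_1 ≅ Z^30, C_2 ≅ Z^20.

∂_1: C_1 → C_0 sends each edge [p,q] (with p < q) to q − p.
The resulting 10×30 matrix has rank 9, and its Smith normal form has invariant factors (1,1,1,1,1,1,1,1,1).

Boundary ∂_2: C_2 → C_1 acts by ∂[p,q,r] = [q,r] − [p,r] + [p,q]. For instance
  ∂[7,8,9] = [8,9] − [7,9] + [7,8],
  ∂[3,5,8] = [5,8] − [3,8] + [3,5].
As a 30×20 matrix over Z this has rank 20, with invariant factors (1,1,1,1,1,1,1,1,1,1,1,1,1,1,1,1,1,1,1,2).

From H_k ≅ ker(∂_k) / im(∂_{k+1}) we obtain:

  H_0: rank C_0 − rank ∂_1 = 10 − 9 = 1, and the invariant factors of ∂_1 are all 1, so H_0 ≅ Z.
  H_1: rank ker ∂_1 − rank ∂_2 = (30 − 9) − 20 = 1, and ∂_2 has invariant factor 2 > 1, so H_1 ≅ Z × Z/2.
  H_2: rank ker ∂_2 − rank ∂_3 = (20 − 20) − 0 = 0, and there is no ∂_3, so H_2 ≅ 0.

As a check, the Euler characteristic is 10 − 30 + 20 = 0, which agrees with 1 − 1 + 0 = 0.

Hence the Betti numbers are b_0 = 1, b_1 = 1, b_2 = 0.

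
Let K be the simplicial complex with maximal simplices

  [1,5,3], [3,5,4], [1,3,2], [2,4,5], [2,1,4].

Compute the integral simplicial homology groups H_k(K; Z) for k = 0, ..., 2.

H_0 ≅ Z,  H_1 ≅ Z,  H_2 = 0.

Order the vertices as 1 < 2 < 3 < 4 < 5. Listing each simplex with vertices in this order, K has dimension 2 with simplices:

  0-simplices (5): [1], [2], [3], [4], [5]
  1-simplices (10): [1,2], [1,3], [1,4], [1,5], [2,3], [2,4], [2,5], [3,4], [3,5], [4,5]
  2-simplices (5): [1,2,3], [1,2,4], [1,3,5], [2,4,5], [3,4,5]

giving chain groups C_0 ≅ Z^5, C_1 ≅ Z^10, C_2 ≅ Z^5.

∂_1: C_1 → C_0 is given by ∂[p,q] = [q] − [p]. For instance
  ∂[1,4] = [4] − [1].
The resulting 5×10 matrix has rank 4, and its Smith normal form has invariant factors (1,1,1,1).

∂_2: C_2 → C_1 sends each 2-simplex [p,q,r] to [q,r] − [p,r] + [p,q]. For instance
  ∂[3,4,5] = [4,5] − [3,5] + [3,4],
  ∂[1,2,4] = [2,4] − [1,4] + [1,2].
As a 10×5 matrix over Z this has rank 5, with invariant factors (1,1,1,1,1).

Computing H_k = (kernel of ∂_k) / (image of ∂_{k+1}):

  H_0: rank C_0 − rank ∂_1 = 5 − 4 = 1, and the invariant factors of ∂_1 are all 1, so H_0 ≅ Z.
  H_1: rank ker ∂_1 − rank ∂_2 = (10 − 4) − 5 = 1, and the invariant factors of ∂_2 are all 1, so H_1 ≅ Z.
  H_2: rank ker ∂_2 − rank ∂_3 = (5 − 5) − 0 = 0, and there is no ∂_3, so H_2 ≅ 0.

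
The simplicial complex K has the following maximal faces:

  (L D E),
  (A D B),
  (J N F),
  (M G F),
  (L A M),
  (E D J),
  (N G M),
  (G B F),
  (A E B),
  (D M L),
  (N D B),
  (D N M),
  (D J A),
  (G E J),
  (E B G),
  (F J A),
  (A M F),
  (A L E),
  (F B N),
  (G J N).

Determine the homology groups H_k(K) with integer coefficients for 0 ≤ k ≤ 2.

H_0 ≅ Z,  H_1 ≅ Z ⊕ Z/2,  H_2 = 0.

Order the vertices as A < B < D < E < F < G < J < L < M < N. Listing each simplex with vertices in this order, K has dimension 2 with simplices:

  0-simplices (10): A, B, D, E, F, G, J, L, M, N
  1-simplices (30): AB, AD, AE, AF, AJ, AL, AM, BD, BE, BF, BG, BN, DE, DJ, DL, DM, DN, EG, EJ, EL, FG, FJ, FM, FN, GJ, GM, GN, JN, LM, MN
  2-simplices (20): ABD, ABE, ADJ, AEL, AFJ, AFM, ALM, BDN, BEG, BFG, BFN, DEJ, DEL, DLM, DMN, EGJ, FGM, FJN, GJN, GMN

Hence C_0 ≅ Z^10, C_1 ≅ Z^30, C_2 ≅ Z^20.

Boundary ∂_1: C_1 → C_0 is given by ∂[p,q] = [q] − [p].
As a 10×30 matrix over Z this has rank 9, with invariant factors (1,1,1,1,1,1,1,1,1).

The boundary map ∂_2: C_2 → C_1 acts by ∂[p,q,r] = [q,r] − [p,r] + [p,q]. For instance
  ∂DEJ = EJ − DJ + DE,
  ∂BFN = FN − BN + BF.
This gives a 30×20 integer matrix of rank 20; reducing to Smith normal form yields diagonal entries (1,1,1,1,1,1,1,1,1,1,1,1,1,1,1,1,1,1,1,2).

Reading off H_k = ker ∂_k / im ∂_{k+1}:

  H_0: rank C_0 − rank ∂_1 = 10 − 9 = 1, and the invariant factors of ∂_1 are all 1, so H_0 ≅ Z.
  H_1: rank ker ∂_1 − rank ∂_2 = (30 − 9) − 20 = 1, and ∂_2 has invariant factor 2 > 1, so H_1 ≅ Z ⊕ Z/2.
  H_2: rank ker ∂_2 − rank ∂_3 = (20 − 20) − 0 = 0, and there is no ∂_3, so H_2 ≅ 0.

As a check, the Euler characteristic is 10 − 30 + 20 = 0, which agrees with 1 − 1 + 0 = 0.
(K is a triangulation of the Klein bottle.)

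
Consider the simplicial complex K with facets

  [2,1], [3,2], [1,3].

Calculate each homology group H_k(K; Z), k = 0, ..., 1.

H_0 ≅ Z,  H_1 ≅ Z.

Order the vertices as 1 < 2 < 3. Listing each simplex with vertices in this order, K has dimension 1 with simplices:

  0-simplices (3): [1], [2], [3]
  1-simplices (3): [1,2], [1,3], [2,3]

Hence C_0 ≅ Z^3, C_1 ≅ Z^3.

The boundary map ∂_1: C_1 → C_0 sends each edge [p,q] (with p < q) to q − p.
This gives a 3×3 integer matrix of rank 2; reducing to Smith normal form yields diagonal entries (1,1).

Computing H_k = (kernel of ∂_k) / (image of ∂_{k+1}):

  H_0: rank C_0 − rank ∂_1 = 3 − 2 = 1, and the invariant factors of ∂_1 are all 1, so H_0 = Z.
  H_1: rank ker ∂_1 − rank ∂_2 = (3 − 2) − 0 = 1, and there is no ∂_2, so H_1 = Z.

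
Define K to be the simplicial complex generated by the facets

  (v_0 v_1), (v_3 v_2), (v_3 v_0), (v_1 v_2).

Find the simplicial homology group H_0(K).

Order the vertices as v_0 < v_1 < v_2 < v_3. Listing each simplex with vertices in this order, K has dimension 1 with simplices:

  0-simplices (4): [v_0], [v_1], [v_2], [v_3]
  1-simplices (4): [v_0,v_1], [v_0,v_3], [v_1,v_2], [v_2,v_3]

so the chain groups are C_0 ≅ Z^4, C_1 ≅ Z^4.

∂_1: C_1 → C_0 sends each edge [p,q] (with p < q) to q − p.
As a 4×4 matrix over Z this has rank 3, with invariant factors (1,1,1).

Now H_k = ker ∂_k / im ∂_{k+1}, so:

  H_0: rank C_0 − rank ∂_1 = 4 − 3 = 1, and the invariant factors of ∂_1 are all 1, so H_0 ≅ Z.

(K is a triangulation of the circle S^1.)

H_0 = Z.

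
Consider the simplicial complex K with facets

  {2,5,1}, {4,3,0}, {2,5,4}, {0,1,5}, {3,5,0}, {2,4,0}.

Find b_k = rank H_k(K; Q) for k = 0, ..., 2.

Order the vertices as 0 < 1 < 2 < 3 < 4 < 5. Listing each simplex with vertices in this order, K has dimension 2 with simplices:

  0-simplices (6): [0], [1], [2], [3], [4], [5]
  1-simplices (12): [0,1], [0,2], [0,3], [0,4], [0,5], [1,2], [1,5], [2,4], [2,5], [3,4], [3,5], [4,5]
  2-simplices (6): [0,1,5], [0,2,4], [0,3,4], [0,3,5], [1,2,5], [2,4,5]

giving chain groups C_0 ≅ Z^6, C_1 ≅ Z^12, C_2 ≅ Z^6.

Boundary ∂_1: C_1 → C_0 maps an edge to its endpoints' difference, ∂[p,q] = q − p.
The resulting 6×12 matrix has rank 5, and its Smith normal form has invariant factors (1,1,1,1,1).

The boundary map ∂_2: C_2 → C_1 acts by ∂[p,q,r] = [q,r] − [p,r] + [p,q]. For instance
  ∂[0,2,4] = [2,4] − [0,4] + [0,2],
  ∂[0,3,4] = [3,4] − [0,4] + [0,3].
The resulting 12×6 matrix has rank 6, and its Smith normal form has invariant factors (1,1,1,1,1,1).

From H_k ≅ ker(∂_k) / im(∂_{k+1}) we obtain:

  H_0: rank C_0 − rank ∂_1 = 6 − 5 = 1, and the invariant factors of ∂_1 are all 1, so H_0 = Z.
  H_1: rank ker ∂_1 − rank ∂_2 = (12 − 5) − 6 = 1, and the invariant factors of ∂_2 are all 1, so H_1 = Z.
  H_2: rank ker ∂_2 − rank ∂_3 = (6 − 6) − 0 = 0, and there is no ∂_3, so H_2 = 0.

As a check, the Euler characteristic is 6 − 12 + 6 = 0, which agrees with 1 − 1 + 0 = 0.

Hence the Betti numbers are b_0 = 1, b_1 = 1, b_2 = 0.

b_0 = 1, b_1 = 1, b_2 = 0.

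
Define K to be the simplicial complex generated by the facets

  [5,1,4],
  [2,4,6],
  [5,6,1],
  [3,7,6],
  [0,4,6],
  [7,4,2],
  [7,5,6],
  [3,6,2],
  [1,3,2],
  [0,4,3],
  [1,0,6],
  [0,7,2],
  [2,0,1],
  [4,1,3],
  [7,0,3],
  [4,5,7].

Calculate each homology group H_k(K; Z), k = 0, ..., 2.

H_0 ≅ Z,  H_1 ≅ Z^2,  H_2 ≅ Z.

Take the total order 0 < 1 < 2 < 3 < 4 < 5 < 6 < 7 on the vertex set. Then K (dimension 2) consists of the simplices:

  0-simplices (8): [0], [1], [2], [3], [4], [5], [6], [7]
  1-simplices (24): (24 of them)
  2-simplices (16): [0,1,2], [0,1,6], [0,2,7], [0,3,4], [0,3,7], [0,4,6], [1,2,3], [1,3,4], [1,4,5], [1,5,6], [2,3,6], [2,4,6], [2,4,7], [3,6,7], [4,5,7], [5,6,7]

giving chain groups C_0 ≅ Z^8, C_1 ≅ Z^24, C_2 ≅ Z^16.

Boundary ∂_1: C_1 → C_0 is given by ∂[p,q] = [q] − [p].
This gives a 8×24 integer matrix of rank 7; reducing to Smith normal form yields diagonal entries (1,1,1,1,1,1,1).

Boundary ∂_2: C_2 → C_1 acts by ∂[p,q,r] = [q,r] − [p,r] + [p,q]. For instance
  ∂[1,4,5] = [4,5] − [1,5] + [1,4],
  ∂[0,1,2] = [1,2] − [0,2] + [0,1].
This gives a 24×16 integer matrix of rank 15; reducing to Smith normal form yields diagonal entries (1,1,1,1,1,1,1,1,1,1,1,1,1,1,1).

From H_k ≅ ker(∂_k) / im(∂_{k+1}) we obtain:

  H_0: rank C_0 − rank ∂_1 = 8 − 7 = 1, and the invariant factors of ∂_1 are all 1, so H_0 ≅ Z.
  H_1: rank ker ∂_1 − rank ∂_2 = (24 − 7) − 15 = 2, and the invariant factors of ∂_2 are all 1, so H_1 ≅ Z^2.
  H_2: rank ker ∂_2 − rank ∂_3 = (16 − 15) − 0 = 1, and there is no ∂_3, so H_2 ≅ Z.

As a check, the Euler characteristic is 8 − 24 + 16 = 0, which agrees with 1 − 2 + 1 = 0.
(K is a triangulation of the torus T^2.)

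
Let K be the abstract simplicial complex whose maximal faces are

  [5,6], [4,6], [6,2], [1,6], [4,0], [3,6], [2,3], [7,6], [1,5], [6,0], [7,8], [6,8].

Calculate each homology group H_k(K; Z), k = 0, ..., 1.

Fix the vertex order 0 < 1 < 2 < 3 < 4 < 5 < 6 < 7 < 8 and write every simplex with vertices in increasing order. Then dim K = 1 and the simplices of K are:

  0-simplices (9): [0], [1], [2], [3], [4], [5], [6], [7], [8]
  1-simplices (12): [0,4], [0,6], [1,5], [1,6], [2,3], [2,6], [3,6], [4,6], [5,6], [6,7], [6,8], [7,8]

giving chain groups C_0 ≅ Z^9, C_1 ≅ Z^12.

Boundary ∂_1: C_1 → C_0 sends each edge [p,q] (with p < q) to q − p.
The resulting 9×12 matrix has rank 8, and its Smith normal form has invariant factors (1,1,1,1,1,1,1,1).

Computing H_k = (kernel of ∂_k) / (image of ∂_{k+1}):

  H_0: rank C_0 − rank ∂_1 = 9 − 8 = 1, and the invariant factors of ∂_1 are all 1, so H_0 = Z.
  H_1: rank ker ∂_1 − rank ∂_2 = (12 − 8) − 0 = 4, and there is no ∂_2, so H_1 = Z^4.

(K is a triangulation of a wedge of 4 circles.)

H_0 = Z,  H_1 = Z^4.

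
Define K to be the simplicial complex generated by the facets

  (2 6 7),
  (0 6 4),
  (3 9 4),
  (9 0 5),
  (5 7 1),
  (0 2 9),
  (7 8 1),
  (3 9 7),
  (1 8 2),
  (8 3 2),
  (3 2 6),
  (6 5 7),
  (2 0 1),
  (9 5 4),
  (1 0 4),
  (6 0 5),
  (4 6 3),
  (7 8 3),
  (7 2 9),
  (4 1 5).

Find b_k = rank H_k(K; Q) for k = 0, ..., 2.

b_0 = 1, b_1 = 1, b_2 = 0.

Take the total order 0 < 1 < 2 < 3 < 4 < 5 < 6 < 7 < 8 < 9 on the vertex set. Then K (dimension 2) consists of the simplices:

  0-simplices (10): [0], [1], [2], [3], [4], [5], [6], [7], [8], [9]
  1-simplices (30): (30 of them)
  2-simplices (20): (20 of them)

Hence C_0 ≅ Z^10, C_1 ≅ Z^30, C_2 ≅ Z^20.

∂_1: C_1 → C_0 is given by ∂[p,q] = [q] − [p]. For instance
  ∂[3,7] = [7] − [3].
This gives a 10×30 integer matrix of rank 9; reducing to Smith normal form yields diagonal entries (1,1,1,1,1,1,1,1,1).

∂_2: C_2 → C_1 sends each 2-simplex [p,q,r] to [q,r] − [p,r] + [p,q]. For instance
  ∂[0,2,9] = [2,9] − [0,9] + [0,2],
  ∂[3,7,8] = [7,8] − [3,8] + [3,7].
As a 30×20 matrix over Z this has rank 20, with invariant factors (1,1,1,1,1,1,1,1,1,1,1,1,1,1,1,1,1,1,1,2).

Now H_k = ker ∂_k / im ∂_{k+1}, so:

  H_0: rank C_0 − rank ∂_1 = 10 − 9 = 1, and the invariant factors of ∂_1 are all 1, so H_0 = Z.
  H_1: rank ker ∂_1 − rank ∂_2 = (30 − 9) − 20 = 1, and ∂_2 has invariant factor 2 > 1, so H_1 = Z ⊕ Z/2.
  H_2: rank ker ∂_2 − rank ∂_3 = (20 − 20) − 0 = 0, and there is no ∂_3, so H_2 = 0.

As a check, the Euler characteristic is 10 − 30 + 20 = 0, which agrees with 1 − 1 + 0 = 0.
(K is a triangulation of the Klein bottle.)

Hence the Betti numbers are b_0 = 1, b_1 = 1, b_2 = 0.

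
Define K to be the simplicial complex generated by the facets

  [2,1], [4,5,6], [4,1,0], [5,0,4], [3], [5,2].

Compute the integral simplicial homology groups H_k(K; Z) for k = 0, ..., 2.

We work with the vertex ordering 0 < 1 < 2 < 3 < 4 < 5 < 6. The simplices of K, each written with vertices in increasing order, are:

  0-simplices (7): [0], [1], [2], [3], [4], [5], [6]
  1-simplices (9): [0,1], [0,4], [0,5], [1,2], [1,4], [2,5], [4,5], [4,6], [5,6]
  2-simplices (3): [0,1,4], [0,4,5], [4,5,6]

Hence C_0 ≅ Z^7, C_1 ≅ Z^9, C_2 ≅ Z^3.

The boundary map ∂_1: C_1 → C_0 maps an edge to its endpoints' difference, ∂[p,q] = q − p.
The resulting 7×9 matrix has rank 5, and its Smith normal form has invariant factors (1,1,1,1,1).

The boundary map ∂_2: C_2 → C_1 acts by ∂[p,q,r] = [q,r] − [p,r] + [p,q]. For instance
  ∂[0,4,5] = [4,5] − [0,5] + [0,4],
  ∂[4,5,6] = [5,6] − [4,6] + [4,5].
The resulting 9×3 matrix has rank 3, and its Smith normal form has invariant factors (1,1,1).

Reading off H_k = ker ∂_k / im ∂_{k+1}:

  H_0: rank C_0 − rank ∂_1 = 7 − 5 = 2, and the invariant factors of ∂_1 are all 1, so H_0 ≅ Z^2.
  H_1: rank ker ∂_1 − rank ∂_2 = (9 − 5) − 3 = 1, and the invariant factors of ∂_2 are all 1, so H_1 ≅ Z.
  H_2: rank ker ∂_2 − rank ∂_3 = (3 − 3) − 0 = 0, and there is no ∂_3, so H_2 ≅ 0.

H_0 = Z^2,  H_1 = Z,  H_2 = 0.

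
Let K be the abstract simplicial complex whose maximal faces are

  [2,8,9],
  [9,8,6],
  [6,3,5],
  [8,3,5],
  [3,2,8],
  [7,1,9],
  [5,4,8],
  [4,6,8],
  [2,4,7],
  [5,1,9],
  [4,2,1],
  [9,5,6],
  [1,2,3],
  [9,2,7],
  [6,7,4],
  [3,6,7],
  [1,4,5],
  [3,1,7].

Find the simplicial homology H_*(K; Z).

Take the total order 1 < 2 < 3 < 4 < 5 < 6 < 7 < 8 < 9 on the vertex set. Then K (dimension 2) consists of the simplices:

  0-simplices (9): [1], [2], [3], [4], [5], [6], [7], [8], [9]
  1-simplices (27): (27 of them)
  2-simplices (18): [1,2,3], [1,2,4], [1,3,7], [1,4,5], [1,5,9], [1,7,9], [2,3,8], [2,4,7], [2,7,9], [2,8,9], [3,5,6], [3,5,8], [3,6,7], [4,5,8], [4,6,7], [4,6,8], [5,6,9], [6,8,9]

so the chain groups are C_0 ≅ Z^9, C_1 ≅ Z^27, C_2 ≅ Z^18.

Boundary ∂_1: C_1 → C_0 maps an edge to its endpoints' difference, ∂[p,q] = q − p.
This gives a 9×27 integer matrix of rank 8; reducing to Smith normal form yields diagonal entries (1,1,1,1,1,1,1,1).

Boundary ∂_2: C_2 → C_1 acts by ∂[p,q,r] = [q,r] − [p,r] + [p,q]. For instance
  ∂[2,7,9] = [7,9] − [2,9] + [2,7],
  ∂[3,5,6] = [5,6] − [3,6] + [3,5].
The resulting 27×18 matrix has rank 18, and its Smith normal form has invariant factors (1,1,1,1,1,1,1,1,1,1,1,1,1,1,1,1,1,2).

Computing H_k = (kernel of ∂_k) / (image of ∂_{k+1}):

  H_0: rank C_0 − rank ∂_1 = 9 − 8 = 1, and the invariant factors of ∂_1 are all 1, so H_0 = Z.
  H_1: rank ker ∂_1 − rank ∂_2 = (27 − 8) − 18 = 1, and ∂_2 has invariant factor 2 > 1, so H_1 = Z ⊕ Z/2.
  H_2: rank ker ∂_2 − rank ∂_3 = (18 − 18) − 0 = 0, and there is no ∂_3, so H_2 = 0.

As a check, the Euler characteristic is 9 − 27 + 18 = 0, which agrees with 1 − 1 + 0 = 0.

H_0 = Z,  H_1 = Z ⊕ Z/2,  H_2 = 0.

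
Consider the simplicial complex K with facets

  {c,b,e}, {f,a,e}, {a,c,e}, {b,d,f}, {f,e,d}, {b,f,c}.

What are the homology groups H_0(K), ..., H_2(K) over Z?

We work with the vertex ordering a < b < c < d < e < f. The simplices of K, each written with vertices in increasing order, are:

  0-simplices (6): a, b, c, d, e, f
  1-simplices (12): ac, ae, af, bc, bd, be, bf, ce, cf, de, df, ef
  2-simplices (6): ace, aef, bce, bcf, bdf, def

giving chain groups C_0 ≅ Z^6, C_1 ≅ Z^12, C_2 ≅ Z^6.

Boundary ∂_1: C_1 → C_0 maps an edge to its endpoints' difference, ∂[p,q] = q − p.
The resulting 6×12 matrix has rank 5, and its Smith normal form has invariant factors (1,1,1,1,1).

Boundary ∂_2: C_2 → C_1 acts by ∂[p,q,r] = [q,r] − [p,r] + [p,q]. For instance
  ∂def = ef − df + de,
  ∂aef = ef − af + ae.
The 12×6 boundary matrix has rank 6 and Smith normal form diag(1,1,1,1,1,1).

Reading off H_k = ker ∂_k / im ∂_{k+1}:

  H_0: rank C_0 − rank ∂_1 = 6 − 5 = 1, and the invariant factors of ∂_1 are all 1, so H_0 = Z.
  H_1: rank ker ∂_1 − rank ∂_2 = (12 − 5) − 6 = 1, and the invariant factors of ∂_2 are all 1, so H_1 = Z.
  H_2: rank ker ∂_2 − rank ∂_3 = (6 − 6) − 0 = 0, and there is no ∂_3, so H_2 = 0.

As a check, the Euler characteristic is 6 − 12 + 6 = 0, which agrees with 1 − 1 + 0 = 0.

H_0 = Z,  H_1 = Z,  H_2 = 0.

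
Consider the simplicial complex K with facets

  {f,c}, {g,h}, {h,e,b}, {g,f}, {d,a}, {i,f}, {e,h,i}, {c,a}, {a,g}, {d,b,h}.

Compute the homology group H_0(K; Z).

H_0 ≅ Z.

We work with the vertex ordering a < b < c < d < e < f < g < h < i. The simplices of K, each written with vertices in increasing order, are:

  0-simplices (9): a, b, c, d, e, f, g, h, i
  1-simplices (14): ac, ad, ag, bd, be, bh, cf, dh, eh, ei, fg, fi, gh, hi
  2-simplices (3): bdh, beh, ehi

Hence C_0 ≅ Z^9, C_1 ≅ Z^14, C_2 ≅ Z^3.

The boundary map ∂_1: C_1 → C_0 sends each edge [p,q] (with p < q) to q − p.
This gives a 9×14 integer matrix of rank 8; reducing to Smith normal form yields diagonal entries (1,1,1,1,1,1,1,1).

The boundary map ∂_2: C_2 → C_1 sends each 2-simplex [p,q,r] to [q,r] − [p,r] + [p,q]. For instance
  ∂bdh = dh − bh + bd,
  ∂ehi = hi − ei + eh.
This gives a 14×3 integer matrix of rank 3; reducing to Smith normal form yields diagonal entries (1,1,1).

From H_k ≅ ker(∂_k) / im(∂_{k+1}) we obtain:

  H_0: rank C_0 − rank ∂_1 = 9 − 8 = 1, and the invariant factors of ∂_1 are all 1, so H_0 ≅ Z.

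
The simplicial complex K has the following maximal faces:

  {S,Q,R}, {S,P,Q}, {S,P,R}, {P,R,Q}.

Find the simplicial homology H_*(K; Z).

H_0 = Z,  H_1 = 0,  H_2 = Z.

Order the vertices as P < Q < R < S. Listing each simplex with vertices in this order, K has dimension 2 with simplices:

  0-simplices (4): P, Q, R, S
  1-simplices (6): PQ, PR, PS, QR, QS, RS
  2-simplices (4): PQR, PQS, PRS, QRS

so the chain groups are C_0 ≅ Z^4, C_1 ≅ Z^6, C_2 ≅ Z^4.

The boundary map ∂_1: C_1 → C_0 sends each edge [p,q] (with p < q) to q − p.
As a 4×6 matrix over Z this has rank 3, with invariant factors (1,1,1).

∂_2: C_2 → C_1 sends each 2-simplex [p,q,r] to [q,r] − [p,r] + [p,q]. For instance
  ∂PQS = QS − PS + PQ,
  ∂PQR = QR − PR + PQ.
This gives a 6×4 integer matrix of rank 3; reducing to Smith normal form yields diagonal entries (1,1,1).

Computing H_k = (kernel of ∂_k) / (image of ∂_{k+1}):

  H_0: rank C_0 − rank ∂_1 = 4 − 3 = 1, and the invariant factors of ∂_1 are all 1, so H_0 = Z.
  H_1: rank ker ∂_1 − rank ∂_2 = (6 − 3) − 3 = 0, and the invariant factors of ∂_2 are all 1, so H_1 = 0.
  H_2: rank ker ∂_2 − rank ∂_3 = (4 − 3) − 0 = 1, and there is no ∂_3, so H_2 = Z.

As a check, the Euler characteristic is 4 − 6 + 4 = 2, which agrees with 1 − 0 + 1 = 2.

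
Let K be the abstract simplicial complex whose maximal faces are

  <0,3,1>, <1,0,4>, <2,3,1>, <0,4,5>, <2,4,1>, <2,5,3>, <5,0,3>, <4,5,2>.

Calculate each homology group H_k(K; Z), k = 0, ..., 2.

K has 6 vertices, 12 edges, 8 triangles.
rank ∂_0 = 0, rank ∂_1 = 5 ⇒ b_0 = 6 − 0 − 5 = 1; all invariant factors of ∂_1 are 1 so no torsion. So H_0 = Z.
rank ∂_1 = 5, rank ∂_2 = 7 ⇒ b_1 = 12 − 5 − 7 = 0; all invariant factors of ∂_2 are 1 so no torsion. So H_1 = 0.
rank ∂_2 = 7, rank ∂_3 = 0 ⇒ b_2 = 8 − 7 − 0 = 1. So H_2 = Z.

H_0 = Z,  H_1 = 0,  H_2 = Z.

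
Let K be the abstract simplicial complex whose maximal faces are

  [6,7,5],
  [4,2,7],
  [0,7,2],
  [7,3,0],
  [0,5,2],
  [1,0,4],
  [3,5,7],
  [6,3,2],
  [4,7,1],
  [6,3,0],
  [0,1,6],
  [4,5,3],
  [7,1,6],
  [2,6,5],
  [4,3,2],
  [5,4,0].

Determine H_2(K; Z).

Order the vertices as 0 < 1 < 2 < 3 < 4 < 5 < 6 < 7. Listing each simplex with vertices in this order, K has dimension 2 with simplices:

  0-simplices (8): [0], [1], [2], [3], [4], [5], [6], [7]
  1-simplices (24): (24 of them)
  2-simplices (16): [0,1,4], [0,1,6], [0,2,5], [0,2,7], [0,3,6], [0,3,7], [0,4,5], [1,4,7], [1,6,7], [2,3,4], [2,3,6], [2,4,7], [2,5,6], [3,4,5], [3,5,7], [5,6,7]

Hence C_0 ≅ Z^8, C_1 ≅ Z^24, C_2 ≅ Z^16.

∂_1: C_1 → C_0 is given by ∂[p,q] = [q] − [p]. For instance
  ∂[2,5] = [5] − [2].
This gives a 8×24 integer matrix of rank 7; reducing to Smith normal form yields diagonal entries (1,1,1,1,1,1,1).

Boundary ∂_2: C_2 → C_1 sends each 2-simplex [p,q,r] to [q,r] − [p,r] + [p,q]. For instance
  ∂[0,4,5] = [4,5] − [0,5] + [0,4],
  ∂[3,5,7] = [5,7] − [3,7] + [3,5].
As a 24×16 matrix over Z this has rank 15, with invariant factors (1,1,1,1,1,1,1,1,1,1,1,1,1,1,1).

Computing H_k = (kernel of ∂_k) / (image of ∂_{k+1}):

  H_2: rank ker ∂_2 − rank ∂_3 = (16 − 15) − 0 = 1, and there is no ∂_3, so H_2 = Z.

H_2 ≅ Z.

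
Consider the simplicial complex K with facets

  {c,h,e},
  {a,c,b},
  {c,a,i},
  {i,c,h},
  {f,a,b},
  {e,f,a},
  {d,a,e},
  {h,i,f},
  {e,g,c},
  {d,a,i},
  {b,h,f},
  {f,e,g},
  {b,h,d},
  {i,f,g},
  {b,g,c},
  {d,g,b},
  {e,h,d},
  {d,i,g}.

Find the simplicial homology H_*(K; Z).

H_0 ≅ Z,  H_1 ≅ Z^2,  H_2 ≅ Z.

Fix the vertex order a < b < c < d < e < f < g < h < i and write every simplex with vertices in increasing order. Then dim K = 2 and the simplices of K are:

  0-simplices (9): a, b, c, d, e, f, g, h, i
  1-simplices (27): ab, ac, ad, ae, af, ai, bc, bd, bf, bg, bh, ce, cg, ch, ci, de, dg, dh, di, ef, eg, eh, fg, fh, fi, gi, hi
  2-simplices (18): abc, abf, aci, ade, adi, aef, bcg, bdg, bdh, bfh, ceg, ceh, chi, deh, dgi, efg, fgi, fhi

so the chain groups are C_0 ≅ Z^9, C_1 ≅ Z^27, C_2 ≅ Z^18.

∂_1: C_1 → C_0 maps an edge to its endpoints' difference, ∂[p,q] = q − p. For instance
  ∂bf = f − b.
The resulting 9×27 matrix has rank 8, and its Smith normal form has invariant factors (1,1,1,1,1,1,1,1).

∂_2: C_2 → C_1 acts by ∂[p,q,r] = [q,r] − [p,r] + [p,q]. For instance
  ∂abc = bc − ac + ab,
  ∂ceg = eg − cg + ce.
This gives a 27×18 integer matrix of rank 17; reducing to Smith normal form yields diagonal entries (1,1,1,1,1,1,1,1,1,1,1,1,1,1,1,1,1).

Reading off H_k = ker ∂_k / im ∂_{k+1}:

  H_0: rank C_0 − rank ∂_1 = 9 − 8 = 1, and the invariant factors of ∂_1 are all 1, so H_0 ≅ Z.
  H_1: rank ker ∂_1 − rank ∂_2 = (27 − 8) − 17 = 2, and the invariant factors of ∂_2 are all 1, so H_1 ≅ Z^2.
  H_2: rank ker ∂_2 − rank ∂_3 = (18 − 17) − 0 = 1, and there is no ∂_3, so H_2 ≅ Z.

(K is a triangulation of the torus T^2.)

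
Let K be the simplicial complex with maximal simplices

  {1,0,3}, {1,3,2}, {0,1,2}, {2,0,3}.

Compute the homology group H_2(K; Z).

Take the total order 0 < 1 < 2 < 3 on the vertex set. Then K (dimension 2) consists of the simplices:

  0-simplices (4): [0], [1], [2], [3]
  1-simplices (6): [0,1], [0,2], [0,3], [1,2], [1,3], [2,3]
  2-simplices (4): [0,1,2], [0,1,3], [0,2,3], [1,2,3]

Hence C_0 ≅ Z^4, C_1 ≅ Z^6, C_2 ≅ Z^4.

Boundary ∂_1: C_1 → C_0 is given by ∂[p,q] = [q] − [p]. For instance
  ∂[0,3] = [3] − [0].
As a 4×6 matrix over Z this has rank 3, with invariant factors (1,1,1).

∂_2: C_2 → C_1 sends each 2-simplex [p,q,r] to [q,r] − [p,r] + [p,q]. For instance
  ∂[0,2,3] = [2,3] − [0,3] + [0,2],
  ∂[0,1,3] = [1,3] − [0,3] + [0,1].
The resulting 6×4 matrix has rank 3, and its Smith normal form has invariant factors (1,1,1).

Now H_k = ker ∂_k / im ∂_{k+1}, so:

  H_2: rank ker ∂_2 − rank ∂_3 = (4 − 3) − 0 = 1, and there is no ∂_3, so H_2 ≅ Z.

H_2 = Z.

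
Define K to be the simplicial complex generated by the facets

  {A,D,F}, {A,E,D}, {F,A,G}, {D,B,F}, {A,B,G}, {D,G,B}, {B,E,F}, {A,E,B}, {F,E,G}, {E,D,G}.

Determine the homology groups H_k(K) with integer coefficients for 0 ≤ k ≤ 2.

H_0 ≅ Z,  H_1 ≅ Z/2Z,  H_2 = 0.

K has 6 vertices, 15 edges, 10 triangles.
rank ∂_0 = 0, rank ∂_1 = 5 ⇒ b_0 = 6 − 0 − 5 = 1; all invariant factors of ∂_1 are 1 so no torsion. So H_0 = Z.
rank ∂_1 = 5, rank ∂_2 = 10 ⇒ b_1 = 15 − 5 − 10 = 0; ∂_2 has invariant factor(s) [2] giving torsion. So H_1 = Z/2Z.
rank ∂_2 = 10, rank ∂_3 = 0 ⇒ b_2 = 10 − 10 − 0 = 0. So H_2 = 0.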